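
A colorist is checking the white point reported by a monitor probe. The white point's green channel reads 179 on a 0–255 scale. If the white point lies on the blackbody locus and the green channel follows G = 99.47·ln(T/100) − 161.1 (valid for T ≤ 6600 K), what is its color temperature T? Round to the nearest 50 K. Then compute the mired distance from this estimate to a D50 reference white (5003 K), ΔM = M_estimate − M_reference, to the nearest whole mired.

+128 mireds

ln t = (179 + 161.1) / 99.47 = 3.4191.
t = e^3.4191 = 30.543.
T = 100·t = 3054 K → 3050 K to the nearest 50 K.
M_estimate = 10⁶/3050 = 327.87; M_reference = 10⁶/5003 = 199.88.
ΔM = 327.87 − 199.88 = 127.99 → +128 mireds.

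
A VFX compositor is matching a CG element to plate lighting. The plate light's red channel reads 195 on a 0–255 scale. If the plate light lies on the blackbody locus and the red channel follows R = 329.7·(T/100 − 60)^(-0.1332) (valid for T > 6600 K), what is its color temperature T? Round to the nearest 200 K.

11200 K

(t − 60)^(-0.1332) = 195/329.7 = 0.59145.
t − 60 = 0.59145^(1/-0.1332) = 0.59145^(-7.508) = 51.564, so t = 111.564.
T = 100·t = 11156 K → 11200 K to the nearest 200 K.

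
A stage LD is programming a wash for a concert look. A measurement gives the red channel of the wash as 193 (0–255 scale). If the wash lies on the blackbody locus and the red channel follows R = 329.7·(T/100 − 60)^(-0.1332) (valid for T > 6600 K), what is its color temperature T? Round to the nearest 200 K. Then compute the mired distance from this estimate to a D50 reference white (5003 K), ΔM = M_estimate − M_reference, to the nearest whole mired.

(t − 60)^(-0.1332) = 193/329.7 = 0.58538.
t − 60 = 0.58538^(1/-0.1332) = 0.58538^(-7.508) = 55.713, so t = 115.713.
T = 100·t = 11571 K → 11600 K to the nearest 200 K.
M_estimate = 10⁶/11600 = 86.21; M_reference = 10⁶/5003 = 199.88.
ΔM = 86.21 − 199.88 = -113.67 → -114 mireds.

-114 mireds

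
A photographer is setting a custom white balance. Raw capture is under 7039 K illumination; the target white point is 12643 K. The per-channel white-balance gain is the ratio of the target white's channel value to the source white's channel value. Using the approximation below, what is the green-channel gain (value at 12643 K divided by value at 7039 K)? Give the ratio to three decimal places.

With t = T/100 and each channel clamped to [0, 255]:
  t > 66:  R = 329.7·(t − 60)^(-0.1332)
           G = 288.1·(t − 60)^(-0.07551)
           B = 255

0.869

At 7039 K (t = 70.39):
  G = 288.1·(70.39 − 60)^(-0.07551) = 288.1·10.39^(-0.07551) = 288.1·0.83798 = 241.423.
At 12643 K (t = 126.43):
  G = 288.1·(126.43 − 60)^(-0.07551) = 288.1·66.43^(-0.07551) = 288.1·0.72844 = 209.863.
Gain = 209.863 / 241.423 = 0.8693 → 0.869.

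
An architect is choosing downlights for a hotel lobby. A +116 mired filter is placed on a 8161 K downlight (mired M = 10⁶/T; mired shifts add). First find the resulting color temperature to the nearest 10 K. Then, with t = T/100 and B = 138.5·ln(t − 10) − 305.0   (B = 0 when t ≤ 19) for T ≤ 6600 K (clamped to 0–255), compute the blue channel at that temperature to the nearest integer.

175

M_in = 10⁶/8161 = 122.53; M_out = 122.53 + (+116) = 238.53.
T_out = 10⁶/238.53 = 4192.3 K → 4190 K; t = 41.9.
B = 138.5·ln(41.9 − 10) − 305.0 = 138.5·ln 31.9 − 305.0 = 138.5·3.4626 − 305.0 = 174.571.
Rounded: 175.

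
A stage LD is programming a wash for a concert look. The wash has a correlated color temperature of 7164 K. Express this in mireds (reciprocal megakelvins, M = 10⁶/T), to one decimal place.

139.6 mireds

M = 10⁶ / 7164 = 139.587 → 139.6 mireds.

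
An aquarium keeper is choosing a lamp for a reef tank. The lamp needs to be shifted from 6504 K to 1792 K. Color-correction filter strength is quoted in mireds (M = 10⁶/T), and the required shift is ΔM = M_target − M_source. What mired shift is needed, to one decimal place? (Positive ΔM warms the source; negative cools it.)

M_source = 10⁶/6504 = 153.752; M_target = 10⁶/1792 = 558.036.
ΔM = 558.036 − 153.752 = 404.284 → +404.3 mireds, a warming shift.

+404.3 mireds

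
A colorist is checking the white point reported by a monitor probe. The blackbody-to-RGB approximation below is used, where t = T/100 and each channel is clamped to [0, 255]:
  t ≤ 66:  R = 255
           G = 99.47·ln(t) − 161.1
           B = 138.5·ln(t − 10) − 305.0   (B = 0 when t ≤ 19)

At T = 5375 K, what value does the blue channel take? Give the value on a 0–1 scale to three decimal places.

t = 5375/100 = 53.75; the t ≤ 66 branch applies.
B = 138.5·ln(53.75 − 10) − 305.0 = 138.5·ln 43.75 − 305.0 = 138.5·3.7785 − 305.0 = 218.321.
On a 0–1 scale: 218.321/255 = 0.8562 → 0.856.

0.856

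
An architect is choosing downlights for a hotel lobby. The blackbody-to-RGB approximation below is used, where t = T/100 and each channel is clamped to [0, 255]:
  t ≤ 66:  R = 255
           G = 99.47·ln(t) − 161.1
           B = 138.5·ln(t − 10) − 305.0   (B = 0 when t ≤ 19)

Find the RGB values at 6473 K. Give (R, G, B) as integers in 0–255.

(255, 254, 249)

t = 6473/100 = 64.73; the t ≤ 66 branch applies.
R = 255 by definition for t ≤ 66.
G = 99.47·ln 64.73 − 161.1 = 99.47·4.1702 − 161.1 = 253.712.
B = 138.5·ln(64.73 − 10) − 305.0 = 138.5·ln 54.73 − 305.0 = 138.5·4.0024 − 305.0 = 249.334.
Rounded: (255, 254, 249).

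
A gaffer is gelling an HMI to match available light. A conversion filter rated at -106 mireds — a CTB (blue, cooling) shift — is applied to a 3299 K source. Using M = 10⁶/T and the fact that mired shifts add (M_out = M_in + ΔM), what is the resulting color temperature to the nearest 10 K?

M_in = 10⁶/3299 = 303.12 mireds.
M_out = 303.12 + (-106) = 197.12 mireds.
T_out = 10⁶/197.12 = 5073.0 K → 5070 K.

5070 K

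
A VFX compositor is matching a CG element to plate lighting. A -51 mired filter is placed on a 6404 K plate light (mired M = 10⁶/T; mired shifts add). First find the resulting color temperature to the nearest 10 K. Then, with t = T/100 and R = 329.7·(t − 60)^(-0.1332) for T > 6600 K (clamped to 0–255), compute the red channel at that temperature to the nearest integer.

M_in = 10⁶/6404 = 156.15; M_out = 156.15 + (-51) = 105.15.
T_out = 10⁶/105.15 = 9510.0 K → 9510 K; t = 95.1.
R = 329.7·(95.1 − 60)^(-0.1332) = 329.7·35.1^(-0.1332) = 329.7·0.62254 = 205.250.
Rounded: 205.

205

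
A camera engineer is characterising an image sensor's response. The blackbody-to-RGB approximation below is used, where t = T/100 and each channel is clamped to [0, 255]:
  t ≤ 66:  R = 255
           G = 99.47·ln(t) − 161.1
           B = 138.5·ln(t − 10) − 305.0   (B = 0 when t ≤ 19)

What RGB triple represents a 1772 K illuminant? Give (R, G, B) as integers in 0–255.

(255, 125, 0)

t = 1772/100 = 17.72; the t ≤ 66 branch applies.
R = 255 by definition for t ≤ 66.
G = 99.47·ln 17.72 − 161.1 = 99.47·2.8747 − 161.1 = 124.846.
t = 17.72 ≤ 19, so B = 0.
Rounded: (255, 125, 0).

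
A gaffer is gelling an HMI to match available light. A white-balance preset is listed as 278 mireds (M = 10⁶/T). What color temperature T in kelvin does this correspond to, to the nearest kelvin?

T = 10⁶ / 278 = 3597.12 K → 3597 K.

3597 K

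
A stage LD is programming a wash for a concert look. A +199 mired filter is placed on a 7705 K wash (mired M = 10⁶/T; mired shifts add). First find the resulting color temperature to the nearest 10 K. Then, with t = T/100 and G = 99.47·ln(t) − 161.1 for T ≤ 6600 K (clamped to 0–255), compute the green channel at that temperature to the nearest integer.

M_in = 10⁶/7705 = 129.79; M_out = 129.79 + (+199) = 328.79.
T_out = 10⁶/328.79 = 3041.5 K → 3040 K; t = 30.4.
G = 99.47·ln 30.4 − 161.1 = 99.47·3.4144 − 161.1 = 178.535.
Rounded: 179.

179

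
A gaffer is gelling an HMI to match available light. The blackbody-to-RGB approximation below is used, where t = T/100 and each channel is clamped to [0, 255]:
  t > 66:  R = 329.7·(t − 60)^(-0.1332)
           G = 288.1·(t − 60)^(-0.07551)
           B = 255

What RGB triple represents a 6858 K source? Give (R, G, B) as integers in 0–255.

t = 6858/100 = 68.58; the t > 66 branch applies.
R = 329.7·(68.58 − 60)^(-0.1332) = 329.7·8.58^(-0.1332) = 329.7·0.75103 = 247.616.
G = 288.1·(68.58 − 60)^(-0.07551) = 288.1·8.58^(-0.07551) = 288.1·0.85018 = 244.938.
B = 255 by definition for t > 66.
Rounded: (248, 245, 255).

(248, 245, 255)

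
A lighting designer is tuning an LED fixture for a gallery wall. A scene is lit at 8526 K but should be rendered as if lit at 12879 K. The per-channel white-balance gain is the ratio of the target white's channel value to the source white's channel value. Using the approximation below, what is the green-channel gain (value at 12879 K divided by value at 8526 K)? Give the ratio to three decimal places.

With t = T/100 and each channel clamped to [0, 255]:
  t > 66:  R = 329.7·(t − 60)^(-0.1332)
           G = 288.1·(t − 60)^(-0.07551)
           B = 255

At 8526 K (t = 85.26):
  G = 288.1·(85.26 − 60)^(-0.07551) = 288.1·25.26^(-0.07551) = 288.1·0.78361 = 225.759.
At 12879 K (t = 128.79):
  G = 288.1·(128.79 − 60)^(-0.07551) = 288.1·68.79^(-0.07551) = 288.1·0.72652 = 209.311.
Gain = 209.311 / 225.759 = 0.9271 → 0.927.

0.927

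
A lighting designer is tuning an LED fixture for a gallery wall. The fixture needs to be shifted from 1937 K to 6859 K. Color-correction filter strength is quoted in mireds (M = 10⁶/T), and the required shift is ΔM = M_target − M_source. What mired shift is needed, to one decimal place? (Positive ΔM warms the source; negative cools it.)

-370.5 mireds

M_source = 10⁶/1937 = 516.262; M_target = 10⁶/6859 = 145.794.
ΔM = 145.794 − 516.262 = -370.468 → -370.5 mireds, a cooling shift.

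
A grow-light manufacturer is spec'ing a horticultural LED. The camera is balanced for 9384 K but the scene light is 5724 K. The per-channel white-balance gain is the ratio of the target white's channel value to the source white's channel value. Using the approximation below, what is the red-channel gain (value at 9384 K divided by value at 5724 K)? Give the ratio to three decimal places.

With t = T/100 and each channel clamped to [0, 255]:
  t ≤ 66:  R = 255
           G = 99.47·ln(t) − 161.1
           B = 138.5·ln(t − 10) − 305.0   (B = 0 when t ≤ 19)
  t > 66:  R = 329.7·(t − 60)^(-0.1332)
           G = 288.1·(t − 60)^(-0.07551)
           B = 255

0.809

At 5724 K (t = 57.24):
  R = 255 by definition for t ≤ 66.
At 9384 K (t = 93.84):
  R = 329.7·(93.84 − 60)^(-0.1332) = 329.7·33.84^(-0.1332) = 329.7·0.62558 = 206.252.
Gain = 206.252 / 255.000 = 0.8088 → 0.809.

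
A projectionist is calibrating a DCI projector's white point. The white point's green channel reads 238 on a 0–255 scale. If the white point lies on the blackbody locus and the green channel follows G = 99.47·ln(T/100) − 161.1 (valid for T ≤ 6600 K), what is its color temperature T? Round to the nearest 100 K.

ln t = (238 + 161.1) / 99.47 = 4.0123.
t = e^4.0123 = 55.272.
T = 100·t = 5527 K → 5500 K to the nearest 100 K.

5500 K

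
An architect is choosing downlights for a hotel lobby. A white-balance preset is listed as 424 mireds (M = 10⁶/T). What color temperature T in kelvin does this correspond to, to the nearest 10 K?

T = 10⁶ / 424 = 2358.49 K → 2360 K.

2360 K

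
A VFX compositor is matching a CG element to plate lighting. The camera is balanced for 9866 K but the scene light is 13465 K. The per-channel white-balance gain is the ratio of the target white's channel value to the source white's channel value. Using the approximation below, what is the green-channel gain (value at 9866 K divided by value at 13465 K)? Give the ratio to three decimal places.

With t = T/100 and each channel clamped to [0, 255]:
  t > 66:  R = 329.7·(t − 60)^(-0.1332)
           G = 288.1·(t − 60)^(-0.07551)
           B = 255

At 13465 K (t = 134.65):
  G = 288.1·(134.65 − 60)^(-0.07551) = 288.1·74.65^(-0.07551) = 288.1·0.72205 = 208.023.
At 9866 K (t = 98.66):
  G = 288.1·(98.66 − 60)^(-0.07551) = 288.1·38.66^(-0.07551) = 288.1·0.75883 = 218.620.
Gain = 218.620 / 208.023 = 1.0509 → 1.051.

1.051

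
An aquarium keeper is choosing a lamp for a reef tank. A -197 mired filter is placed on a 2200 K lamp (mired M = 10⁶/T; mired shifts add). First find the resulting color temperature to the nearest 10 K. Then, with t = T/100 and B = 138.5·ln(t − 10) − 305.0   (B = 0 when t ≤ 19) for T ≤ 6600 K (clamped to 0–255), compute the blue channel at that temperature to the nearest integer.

160

M_in = 10⁶/2200 = 454.55; M_out = 454.55 + (-197) = 257.55.
T_out = 10⁶/257.55 = 3882.8 K → 3880 K; t = 38.8.
B = 138.5·ln(38.8 − 10) − 305.0 = 138.5·ln 28.8 − 305.0 = 138.5·3.3604 − 305.0 = 160.412.
Rounded: 160.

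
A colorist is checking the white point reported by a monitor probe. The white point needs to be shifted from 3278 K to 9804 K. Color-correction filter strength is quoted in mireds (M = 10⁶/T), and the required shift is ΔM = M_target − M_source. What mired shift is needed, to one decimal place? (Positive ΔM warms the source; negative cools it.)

M_source = 10⁶/3278 = 305.064; M_target = 10⁶/9804 = 101.999.
ΔM = 101.999 − 305.064 = -203.065 → -203.1 mireds, a cooling shift.

-203.1 mireds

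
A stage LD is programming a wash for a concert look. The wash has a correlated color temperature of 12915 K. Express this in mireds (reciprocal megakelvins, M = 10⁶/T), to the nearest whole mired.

77 mireds

M = 10⁶ / 12915 = 77.429 → 77 mireds.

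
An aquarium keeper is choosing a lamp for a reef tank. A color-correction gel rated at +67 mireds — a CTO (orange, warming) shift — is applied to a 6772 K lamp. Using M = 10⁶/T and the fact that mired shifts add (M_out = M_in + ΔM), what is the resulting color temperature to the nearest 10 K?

4660 K

M_in = 10⁶/6772 = 147.67 mireds.
M_out = 147.67 + (+67) = 214.67 mireds.
T_out = 10⁶/214.67 = 4658.4 K → 4660 K.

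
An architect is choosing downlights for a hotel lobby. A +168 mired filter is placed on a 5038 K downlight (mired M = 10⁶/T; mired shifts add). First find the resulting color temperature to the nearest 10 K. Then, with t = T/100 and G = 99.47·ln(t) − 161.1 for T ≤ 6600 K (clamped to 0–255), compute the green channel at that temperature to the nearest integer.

M_in = 10⁶/5038 = 198.49; M_out = 198.49 + (+168) = 366.49.
T_out = 10⁶/366.49 = 2728.6 K → 2730 K; t = 27.3.
G = 99.47·ln 27.3 − 161.1 = 99.47·3.3069 − 161.1 = 167.836.
Rounded: 168.

168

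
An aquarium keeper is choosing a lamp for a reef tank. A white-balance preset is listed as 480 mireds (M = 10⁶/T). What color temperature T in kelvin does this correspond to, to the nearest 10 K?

T = 10⁶ / 480 = 2083.33 K → 2080 K.

2080 K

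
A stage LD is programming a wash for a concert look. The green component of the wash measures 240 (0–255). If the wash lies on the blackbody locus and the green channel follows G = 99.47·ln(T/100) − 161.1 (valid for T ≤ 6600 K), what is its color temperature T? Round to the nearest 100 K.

5600 K

ln t = (240 + 161.1) / 99.47 = 4.0324.
t = e^4.0324 = 56.394.
T = 100·t = 5639 K → 5600 K to the nearest 100 K.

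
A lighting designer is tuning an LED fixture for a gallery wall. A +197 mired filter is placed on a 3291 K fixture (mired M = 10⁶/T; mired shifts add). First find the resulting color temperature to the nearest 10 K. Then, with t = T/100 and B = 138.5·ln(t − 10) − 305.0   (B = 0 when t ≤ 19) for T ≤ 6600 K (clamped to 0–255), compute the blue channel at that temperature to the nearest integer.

14

M_in = 10⁶/3291 = 303.86; M_out = 303.86 + (+197) = 500.86.
T_out = 10⁶/500.86 = 1996.6 K → 2000 K; t = 20.
B = 138.5·ln(20 − 10) − 305.0 = 138.5·ln 10 − 305.0 = 138.5·2.3026 − 305.0 = 13.908.
Rounded: 14.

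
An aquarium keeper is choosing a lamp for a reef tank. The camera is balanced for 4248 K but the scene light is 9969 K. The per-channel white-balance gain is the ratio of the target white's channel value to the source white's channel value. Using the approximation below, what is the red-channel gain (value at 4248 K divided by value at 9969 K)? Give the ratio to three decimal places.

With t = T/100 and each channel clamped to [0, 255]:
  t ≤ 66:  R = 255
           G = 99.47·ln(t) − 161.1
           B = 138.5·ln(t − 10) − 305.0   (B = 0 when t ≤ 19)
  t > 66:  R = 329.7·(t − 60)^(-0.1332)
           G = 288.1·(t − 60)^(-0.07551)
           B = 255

At 9969 K (t = 99.69):
  R = 329.7·(99.69 − 60)^(-0.1332) = 329.7·39.69^(-0.1332) = 329.7·0.61243 = 201.918.
At 4248 K (t = 42.48):
  R = 255 by definition for t ≤ 66.
Gain = 255.000 / 201.918 = 1.2629 → 1.263.

1.263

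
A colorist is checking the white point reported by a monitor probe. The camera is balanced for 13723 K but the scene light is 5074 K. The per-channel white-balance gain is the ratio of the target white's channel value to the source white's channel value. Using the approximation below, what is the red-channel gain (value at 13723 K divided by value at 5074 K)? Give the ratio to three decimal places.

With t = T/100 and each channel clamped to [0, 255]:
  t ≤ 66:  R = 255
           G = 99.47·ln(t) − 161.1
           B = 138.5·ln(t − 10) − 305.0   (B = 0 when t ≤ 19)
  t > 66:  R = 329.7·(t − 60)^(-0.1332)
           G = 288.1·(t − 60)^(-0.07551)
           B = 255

0.725

At 5074 K (t = 50.74):
  R = 255 by definition for t ≤ 66.
At 13723 K (t = 137.23):
  R = 329.7·(137.23 − 60)^(-0.1332) = 329.7·77.23^(-0.1332) = 329.7·0.56046 = 184.785.
Gain = 184.785 / 255.000 = 0.7246 → 0.725.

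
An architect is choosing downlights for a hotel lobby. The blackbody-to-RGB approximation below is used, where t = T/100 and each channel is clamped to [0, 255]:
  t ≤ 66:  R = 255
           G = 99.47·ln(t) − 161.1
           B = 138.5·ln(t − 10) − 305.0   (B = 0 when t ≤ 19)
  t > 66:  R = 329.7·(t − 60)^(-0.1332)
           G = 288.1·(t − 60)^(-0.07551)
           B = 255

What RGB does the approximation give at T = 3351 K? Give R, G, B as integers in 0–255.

R=255, G=188, B=132

t = 3351/100 = 33.51; the t ≤ 66 branch applies.
R = 255 by definition for t ≤ 66.
G = 99.47·ln 33.51 − 161.1 = 99.47·3.5118 − 161.1 = 188.223.
B = 138.5·ln(33.51 − 10) − 305.0 = 138.5·ln 23.51 − 305.0 = 138.5·3.1574 − 305.0 = 132.303.
Rounded: (255, 188, 132).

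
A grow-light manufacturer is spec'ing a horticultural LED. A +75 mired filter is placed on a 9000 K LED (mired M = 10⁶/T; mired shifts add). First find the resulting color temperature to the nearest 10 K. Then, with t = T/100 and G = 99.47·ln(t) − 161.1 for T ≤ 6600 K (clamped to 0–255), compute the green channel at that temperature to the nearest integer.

M_in = 10⁶/9000 = 111.11; M_out = 111.11 + (+75) = 186.11.
T_out = 10⁶/186.11 = 5373.1 K → 5370 K; t = 53.7.
G = 99.47·ln 53.7 − 161.1 = 99.47·3.9834 − 161.1 = 235.130.
Rounded: 235.

235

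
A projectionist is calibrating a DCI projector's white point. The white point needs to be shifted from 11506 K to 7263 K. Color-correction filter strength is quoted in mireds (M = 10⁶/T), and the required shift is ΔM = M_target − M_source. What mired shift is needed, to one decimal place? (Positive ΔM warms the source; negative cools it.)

+50.8 mireds

M_source = 10⁶/11506 = 86.911; M_target = 10⁶/7263 = 137.684.
ΔM = 137.684 − 86.911 = 50.773 → +50.8 mireds, a warming shift.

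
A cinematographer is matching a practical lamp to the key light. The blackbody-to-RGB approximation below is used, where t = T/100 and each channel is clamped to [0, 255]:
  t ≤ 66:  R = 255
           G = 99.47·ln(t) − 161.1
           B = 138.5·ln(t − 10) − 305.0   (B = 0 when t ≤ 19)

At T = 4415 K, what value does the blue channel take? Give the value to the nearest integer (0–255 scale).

t = 4415/100 = 44.15; the t ≤ 66 branch applies.
B = 138.5·ln(44.15 − 10) − 305.0 = 138.5·ln 34.15 − 305.0 = 138.5·3.5308 − 305.0 = 184.011.
Rounded: 184.

184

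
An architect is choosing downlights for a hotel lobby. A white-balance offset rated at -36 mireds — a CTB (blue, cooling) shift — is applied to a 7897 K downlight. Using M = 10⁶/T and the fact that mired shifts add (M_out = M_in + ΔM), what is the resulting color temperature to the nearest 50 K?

M_in = 10⁶/7897 = 126.63 mireds.
M_out = 126.63 + (-36) = 90.63 mireds.
T_out = 10⁶/90.63 = 11033.8 K → 11050 K.

11050 K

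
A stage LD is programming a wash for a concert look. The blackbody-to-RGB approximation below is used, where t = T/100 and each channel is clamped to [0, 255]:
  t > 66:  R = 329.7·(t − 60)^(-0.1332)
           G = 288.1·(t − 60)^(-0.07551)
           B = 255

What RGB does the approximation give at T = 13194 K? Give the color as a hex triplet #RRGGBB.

t = 13194/100 = 131.94; the t > 66 branch applies.
R = 329.7·(131.94 − 60)^(-0.1332) = 329.7·71.94^(-0.1332) = 329.7·0.56579 = 186.539.
G = 288.1·(131.94 − 60)^(-0.07551) = 288.1·71.94^(-0.07551) = 288.1·0.72407 = 208.604.
B = 255 by definition for t > 66.
Rounded: (187, 209, 255).
In hex: #BBD1FF.

#BBD1FF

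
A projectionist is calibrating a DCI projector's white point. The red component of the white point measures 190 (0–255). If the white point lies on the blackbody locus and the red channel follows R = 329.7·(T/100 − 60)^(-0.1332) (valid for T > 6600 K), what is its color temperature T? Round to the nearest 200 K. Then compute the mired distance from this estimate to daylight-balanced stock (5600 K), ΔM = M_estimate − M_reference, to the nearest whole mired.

-97 mireds

(t − 60)^(-0.1332) = 190/329.7 = 0.57628.
t − 60 = 0.57628^(1/-0.1332) = 0.57628^(-7.508) = 62.667, so t = 122.667.
T = 100·t = 12267 K → 12200 K to the nearest 200 K.
M_estimate = 10⁶/12200 = 81.97; M_reference = 10⁶/5600 = 178.57.
ΔM = 81.97 − 178.57 = -96.60 → -97 mireds.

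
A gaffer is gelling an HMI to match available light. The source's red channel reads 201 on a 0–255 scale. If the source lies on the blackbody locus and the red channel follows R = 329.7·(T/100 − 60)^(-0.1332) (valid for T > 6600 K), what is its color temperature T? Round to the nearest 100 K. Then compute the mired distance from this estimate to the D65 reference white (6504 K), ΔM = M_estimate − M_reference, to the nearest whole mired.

-55 mireds

(t − 60)^(-0.1332) = 201/329.7 = 0.60965.
t − 60 = 0.60965^(1/-0.1332) = 0.60965^(-7.508) = 41.071, so t = 101.071.
T = 100·t = 10107 K → 10100 K to the nearest 100 K.
M_estimate = 10⁶/10100 = 99.01; M_reference = 10⁶/6504 = 153.75.
ΔM = 99.01 − 153.75 = -54.74 → -55 mireds.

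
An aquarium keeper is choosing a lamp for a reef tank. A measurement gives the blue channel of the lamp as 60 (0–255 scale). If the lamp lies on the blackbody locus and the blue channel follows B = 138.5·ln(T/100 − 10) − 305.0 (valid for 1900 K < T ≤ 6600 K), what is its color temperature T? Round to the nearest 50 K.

2400 K

ln(t − 10) = (60 + 305.0) / 138.5 = 2.6354.
t − 10 = e^2.6354 = 13.949, so t = 23.949.
T = 100·t = 2395 K → 2400 K to the nearest 50 K.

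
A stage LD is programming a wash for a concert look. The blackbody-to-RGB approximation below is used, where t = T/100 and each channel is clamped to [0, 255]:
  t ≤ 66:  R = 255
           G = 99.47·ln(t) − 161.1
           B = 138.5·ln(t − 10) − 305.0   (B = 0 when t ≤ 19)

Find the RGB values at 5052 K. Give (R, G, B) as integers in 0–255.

(255, 229, 208)

t = 5052/100 = 50.52; the t ≤ 66 branch applies.
R = 255 by definition for t ≤ 66.
G = 99.47·ln 50.52 − 161.1 = 99.47·3.9224 − 161.1 = 229.058.
B = 138.5·ln(50.52 − 10) − 305.0 = 138.5·ln 40.52 − 305.0 = 138.5·3.7018 − 305.0 = 207.699.
Rounded: (255, 229, 208).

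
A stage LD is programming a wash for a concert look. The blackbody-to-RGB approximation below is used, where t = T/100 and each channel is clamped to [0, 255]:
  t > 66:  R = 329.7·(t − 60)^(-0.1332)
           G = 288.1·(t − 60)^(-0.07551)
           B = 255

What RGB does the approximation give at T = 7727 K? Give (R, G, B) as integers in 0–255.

(226, 232, 255)

t = 7727/100 = 77.27; the t > 66 branch applies.
R = 329.7·(77.27 − 60)^(-0.1332) = 329.7·17.27^(-0.1332) = 329.7·0.68422 = 225.586.
G = 288.1·(77.27 − 60)^(-0.07551) = 288.1·17.27^(-0.07551) = 288.1·0.80644 = 232.335.
B = 255 by definition for t > 66.
Rounded: (226, 232, 255).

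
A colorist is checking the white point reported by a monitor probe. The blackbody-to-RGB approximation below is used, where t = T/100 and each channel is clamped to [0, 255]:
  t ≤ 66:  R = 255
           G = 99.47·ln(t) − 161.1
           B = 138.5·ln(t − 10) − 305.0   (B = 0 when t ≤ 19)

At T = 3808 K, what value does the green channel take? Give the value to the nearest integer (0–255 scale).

201

t = 3808/100 = 38.08; the t ≤ 66 branch applies.
G = 99.47·ln 38.08 − 161.1 = 99.47·3.6397 − 161.1 = 200.940.
Rounded: 201.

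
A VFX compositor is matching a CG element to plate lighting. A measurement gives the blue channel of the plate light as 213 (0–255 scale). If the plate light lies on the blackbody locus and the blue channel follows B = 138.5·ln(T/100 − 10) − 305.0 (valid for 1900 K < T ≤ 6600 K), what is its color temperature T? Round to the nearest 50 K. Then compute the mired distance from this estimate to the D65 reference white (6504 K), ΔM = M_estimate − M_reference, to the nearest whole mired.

+39 mireds

ln(t − 10) = (213 + 305.0) / 138.5 = 3.7401.
t − 10 = e^3.7401 = 42.101, so t = 52.101.
T = 100·t = 5210 K → 5200 K to the nearest 50 K.
M_estimate = 10⁶/5200 = 192.31; M_reference = 10⁶/6504 = 153.75.
ΔM = 192.31 − 153.75 = 38.56 → +39 mireds.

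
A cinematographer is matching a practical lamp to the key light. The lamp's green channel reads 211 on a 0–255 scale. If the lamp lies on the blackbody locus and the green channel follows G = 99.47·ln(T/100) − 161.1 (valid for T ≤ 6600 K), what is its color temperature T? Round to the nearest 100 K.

ln t = (211 + 161.1) / 99.47 = 3.7408.
t = e^3.7408 = 42.133.
T = 100·t = 4213 K → 4200 K to the nearest 100 K.

4200 K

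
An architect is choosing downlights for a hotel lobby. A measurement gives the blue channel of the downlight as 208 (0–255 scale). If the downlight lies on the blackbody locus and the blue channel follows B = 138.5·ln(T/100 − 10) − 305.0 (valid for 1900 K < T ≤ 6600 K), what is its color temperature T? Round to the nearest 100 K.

ln(t − 10) = (208 + 305.0) / 138.5 = 3.7040.
t − 10 = e^3.7040 = 40.608, so t = 50.608.
T = 100·t = 5061 K → 5100 K to the nearest 100 K.

5100 K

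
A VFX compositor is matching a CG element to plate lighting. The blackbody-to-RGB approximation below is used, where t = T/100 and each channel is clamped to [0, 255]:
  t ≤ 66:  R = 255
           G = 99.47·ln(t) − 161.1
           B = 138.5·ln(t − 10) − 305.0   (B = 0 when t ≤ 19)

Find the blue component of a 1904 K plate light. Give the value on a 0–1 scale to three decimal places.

0.000

t = 1904/100 = 19.04; the t ≤ 66 branch applies.
B = 138.5·ln(19.04 − 10) − 305.0 = 138.5·ln 9.04 − 305.0 = 138.5·2.2017 − 305.0 = -0.070 → clamped to 0.
On a 0–1 scale: 0.000/255 = 0.0000 → 0.000.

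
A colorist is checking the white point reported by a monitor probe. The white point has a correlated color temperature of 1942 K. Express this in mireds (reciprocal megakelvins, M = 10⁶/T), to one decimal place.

M = 10⁶ / 1942 = 514.933 → 514.9 mireds.

514.9 mireds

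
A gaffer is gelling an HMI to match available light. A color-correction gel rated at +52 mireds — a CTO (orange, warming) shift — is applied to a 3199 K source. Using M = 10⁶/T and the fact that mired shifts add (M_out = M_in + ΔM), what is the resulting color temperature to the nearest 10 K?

2740 K

M_in = 10⁶/3199 = 312.60 mireds.
M_out = 312.60 + (+52) = 364.60 mireds.
T_out = 10⁶/364.60 = 2742.7 K → 2740 K.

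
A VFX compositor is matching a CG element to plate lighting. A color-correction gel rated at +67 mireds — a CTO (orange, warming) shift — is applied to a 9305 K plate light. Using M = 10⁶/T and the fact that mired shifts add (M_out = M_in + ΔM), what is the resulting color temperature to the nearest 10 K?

5730 K

M_in = 10⁶/9305 = 107.47 mireds.
M_out = 107.47 + (+67) = 174.47 mireds.
T_out = 10⁶/174.47 = 5731.7 K → 5730 K.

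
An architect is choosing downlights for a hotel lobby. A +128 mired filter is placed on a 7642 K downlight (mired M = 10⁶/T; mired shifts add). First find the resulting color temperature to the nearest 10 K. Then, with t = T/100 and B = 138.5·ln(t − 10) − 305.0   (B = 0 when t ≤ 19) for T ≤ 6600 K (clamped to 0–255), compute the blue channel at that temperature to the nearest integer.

159

M_in = 10⁶/7642 = 130.86; M_out = 130.86 + (+128) = 258.86.
T_out = 10⁶/258.86 = 3863.2 K → 3860 K; t = 38.6.
B = 138.5·ln(38.6 − 10) − 305.0 = 138.5·ln 28.6 − 305.0 = 138.5·3.3534 − 305.0 = 159.447.
Rounded: 159.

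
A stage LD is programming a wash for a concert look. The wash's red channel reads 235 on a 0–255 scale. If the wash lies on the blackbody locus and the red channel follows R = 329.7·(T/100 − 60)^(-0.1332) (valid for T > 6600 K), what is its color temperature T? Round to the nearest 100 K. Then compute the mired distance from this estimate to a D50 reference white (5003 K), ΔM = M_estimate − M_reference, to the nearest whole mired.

-63 mireds

(t − 60)^(-0.1332) = 235/329.7 = 0.71277.
t − 60 = 0.71277^(1/-0.1332) = 0.71277^(-7.508) = 12.705, so t = 72.705.
T = 100·t = 7271 K → 7300 K to the nearest 100 K.
M_estimate = 10⁶/7300 = 136.99; M_reference = 10⁶/5003 = 199.88.
ΔM = 136.99 − 199.88 = -62.89 → -63 mireds.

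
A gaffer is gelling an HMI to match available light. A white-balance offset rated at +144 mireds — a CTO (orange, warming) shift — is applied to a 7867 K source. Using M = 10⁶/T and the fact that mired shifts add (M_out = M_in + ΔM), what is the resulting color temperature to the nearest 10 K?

3690 K

M_in = 10⁶/7867 = 127.11 mireds.
M_out = 127.11 + (+144) = 271.11 mireds.
T_out = 10⁶/271.11 = 3688.5 K → 3690 K.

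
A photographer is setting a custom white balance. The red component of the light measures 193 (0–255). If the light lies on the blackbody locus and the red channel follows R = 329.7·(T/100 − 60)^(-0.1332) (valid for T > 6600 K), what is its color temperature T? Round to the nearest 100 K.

(t − 60)^(-0.1332) = 193/329.7 = 0.58538.
t − 60 = 0.58538^(1/-0.1332) = 0.58538^(-7.508) = 55.713, so t = 115.713.
T = 100·t = 11571 K → 11600 K to the nearest 100 K.

11600 K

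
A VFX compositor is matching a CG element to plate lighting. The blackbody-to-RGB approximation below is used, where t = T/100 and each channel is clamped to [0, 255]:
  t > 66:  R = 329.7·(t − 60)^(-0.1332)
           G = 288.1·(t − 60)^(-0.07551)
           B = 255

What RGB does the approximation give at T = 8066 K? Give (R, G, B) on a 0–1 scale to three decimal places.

t = 8066/100 = 80.66; the t > 66 branch applies.
R = 329.7·(80.66 − 60)^(-0.1332) = 329.7·20.66^(-0.1332) = 329.7·0.66807 = 220.264.
G = 288.1·(80.66 − 60)^(-0.07551) = 288.1·20.66^(-0.07551) = 288.1·0.79560 = 229.212.
B = 255 by definition for t > 66.
Dividing each by 255: (0.8638, 0.8989, 1.0000) → (0.864, 0.899, 1.000).

(0.864, 0.899, 1.000)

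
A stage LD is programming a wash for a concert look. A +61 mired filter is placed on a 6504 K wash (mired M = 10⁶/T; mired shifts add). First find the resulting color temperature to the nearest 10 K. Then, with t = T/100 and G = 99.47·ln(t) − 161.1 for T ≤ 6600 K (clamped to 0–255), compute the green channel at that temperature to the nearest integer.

221

M_in = 10⁶/6504 = 153.75; M_out = 153.75 + (+61) = 214.75.
T_out = 10⁶/214.75 = 4656.5 K → 4660 K; t = 46.6.
G = 99.47·ln 46.6 − 161.1 = 99.47·3.8416 − 161.1 = 221.024.
Rounded: 221.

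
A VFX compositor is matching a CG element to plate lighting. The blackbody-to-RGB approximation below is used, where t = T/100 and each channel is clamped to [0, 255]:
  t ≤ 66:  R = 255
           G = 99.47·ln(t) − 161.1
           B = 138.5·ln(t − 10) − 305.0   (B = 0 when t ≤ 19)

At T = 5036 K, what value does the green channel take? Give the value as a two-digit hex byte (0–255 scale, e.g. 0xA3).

t = 5036/100 = 50.36; the t ≤ 66 branch applies.
G = 99.47·ln 50.36 − 161.1 = 99.47·3.9192 − 161.1 = 228.743.
Rounded: 229; in hex, 0xE5.

0xE5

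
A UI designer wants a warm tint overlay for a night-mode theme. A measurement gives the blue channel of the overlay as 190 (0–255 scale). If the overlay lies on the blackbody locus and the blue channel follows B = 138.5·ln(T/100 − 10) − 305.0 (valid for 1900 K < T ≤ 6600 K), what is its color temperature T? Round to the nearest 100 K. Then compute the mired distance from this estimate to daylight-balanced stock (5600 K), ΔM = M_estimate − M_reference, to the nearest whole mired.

+39 mireds

ln(t − 10) = (190 + 305.0) / 138.5 = 3.5740.
t − 10 = e^3.5740 = 35.659, so t = 45.659.
T = 100·t = 4566 K → 4600 K to the nearest 100 K.
M_estimate = 10⁶/4600 = 217.39; M_reference = 10⁶/5600 = 178.57.
ΔM = 217.39 − 178.57 = 38.82 → +39 mireds.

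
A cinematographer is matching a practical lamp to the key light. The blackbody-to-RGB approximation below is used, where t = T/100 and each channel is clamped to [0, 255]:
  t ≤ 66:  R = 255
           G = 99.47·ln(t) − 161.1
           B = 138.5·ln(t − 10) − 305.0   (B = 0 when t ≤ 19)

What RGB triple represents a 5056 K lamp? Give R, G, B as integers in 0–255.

t = 5056/100 = 50.56; the t ≤ 66 branch applies.
R = 255 by definition for t ≤ 66.
G = 99.47·ln 50.56 − 161.1 = 99.47·3.9232 − 161.1 = 229.137.
B = 138.5·ln(50.56 − 10) − 305.0 = 138.5·ln 40.56 − 305.0 = 138.5·3.7028 − 305.0 = 207.835.
Rounded: (255, 229, 208).

R=255, G=229, B=208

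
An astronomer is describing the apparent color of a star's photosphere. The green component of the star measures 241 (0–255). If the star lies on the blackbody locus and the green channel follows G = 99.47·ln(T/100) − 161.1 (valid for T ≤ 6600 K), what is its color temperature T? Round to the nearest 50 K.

ln t = (241 + 161.1) / 99.47 = 4.0424.
t = e^4.0424 = 56.964.
T = 100·t = 5696 K → 5700 K to the nearest 50 K.

5700 K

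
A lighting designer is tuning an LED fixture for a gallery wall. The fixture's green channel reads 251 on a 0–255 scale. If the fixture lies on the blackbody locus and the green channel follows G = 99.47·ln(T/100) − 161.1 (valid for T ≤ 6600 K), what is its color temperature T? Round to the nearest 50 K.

6300 K

ln t = (251 + 161.1) / 99.47 = 4.1430.
t = e^4.1430 = 62.989.
T = 100·t = 6299 K → 6300 K to the nearest 50 K.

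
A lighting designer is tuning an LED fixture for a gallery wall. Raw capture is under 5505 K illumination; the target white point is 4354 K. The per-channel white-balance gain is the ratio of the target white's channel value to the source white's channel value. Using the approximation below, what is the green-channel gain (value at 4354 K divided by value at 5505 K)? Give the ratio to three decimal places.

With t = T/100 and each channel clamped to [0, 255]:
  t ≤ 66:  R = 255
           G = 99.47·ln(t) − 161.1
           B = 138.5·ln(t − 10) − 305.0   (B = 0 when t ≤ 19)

0.902

At 5505 K (t = 55.05):
  G = 99.47·ln 55.05 − 161.1 = 99.47·4.0082 − 161.1 = 237.600.
At 4354 K (t = 43.54):
  G = 99.47·ln 43.54 − 161.1 = 99.47·3.7737 − 161.1 = 214.268.
Gain = 214.268 / 237.600 = 0.9018 → 0.902.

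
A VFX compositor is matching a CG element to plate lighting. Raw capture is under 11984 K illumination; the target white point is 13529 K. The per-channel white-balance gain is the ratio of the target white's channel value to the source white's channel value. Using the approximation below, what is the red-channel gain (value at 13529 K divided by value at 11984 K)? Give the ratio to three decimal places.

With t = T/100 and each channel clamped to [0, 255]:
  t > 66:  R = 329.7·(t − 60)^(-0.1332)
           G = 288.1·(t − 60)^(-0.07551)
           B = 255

At 11984 K (t = 119.84):
  R = 329.7·(119.84 − 60)^(-0.1332) = 329.7·59.84^(-0.1332) = 329.7·0.57984 = 191.172.
At 13529 K (t = 135.29):
  R = 329.7·(135.29 − 60)^(-0.1332) = 329.7·75.29^(-0.1332) = 329.7·0.56237 = 185.412.
Gain = 185.412 / 191.172 = 0.9699 → 0.970.

0.970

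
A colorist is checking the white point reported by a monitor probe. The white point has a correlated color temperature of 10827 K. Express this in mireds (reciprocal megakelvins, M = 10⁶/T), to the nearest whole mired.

M = 10⁶ / 10827 = 92.362 → 92 mireds.

92 mireds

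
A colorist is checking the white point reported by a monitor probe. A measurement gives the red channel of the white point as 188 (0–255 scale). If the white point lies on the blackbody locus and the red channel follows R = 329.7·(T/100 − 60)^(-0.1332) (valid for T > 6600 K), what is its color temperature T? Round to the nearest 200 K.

12800 K

(t − 60)^(-0.1332) = 188/329.7 = 0.57022.
t − 60 = 0.57022^(1/-0.1332) = 0.57022^(-7.508) = 67.848, so t = 127.848.
T = 100·t = 12785 K → 12800 K to the nearest 200 K.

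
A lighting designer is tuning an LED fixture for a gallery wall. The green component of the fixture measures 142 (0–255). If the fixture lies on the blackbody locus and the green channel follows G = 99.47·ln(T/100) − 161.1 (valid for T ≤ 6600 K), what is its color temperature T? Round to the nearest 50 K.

ln t = (142 + 161.1) / 99.47 = 3.0471.
t = e^3.0471 = 21.055.
T = 100·t = 2106 K → 2100 K to the nearest 50 K.

2100 K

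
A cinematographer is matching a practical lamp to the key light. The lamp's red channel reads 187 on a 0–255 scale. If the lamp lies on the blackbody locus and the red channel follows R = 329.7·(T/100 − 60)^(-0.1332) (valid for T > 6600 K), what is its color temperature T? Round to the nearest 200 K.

13000 K

(t − 60)^(-0.1332) = 187/329.7 = 0.56718.
t − 60 = 0.56718^(1/-0.1332) = 0.56718^(-7.508) = 70.620, so t = 130.620.
T = 100·t = 13062 K → 13000 K to the nearest 200 K.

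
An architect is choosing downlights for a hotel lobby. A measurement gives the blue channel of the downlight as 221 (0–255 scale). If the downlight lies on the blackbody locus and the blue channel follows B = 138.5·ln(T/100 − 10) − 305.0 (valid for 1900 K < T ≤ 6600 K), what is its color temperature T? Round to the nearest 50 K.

ln(t − 10) = (221 + 305.0) / 138.5 = 3.7978.
t − 10 = e^3.7978 = 44.604, so t = 54.604.
T = 100·t = 5460 K → 5450 K to the nearest 50 K.

5450 K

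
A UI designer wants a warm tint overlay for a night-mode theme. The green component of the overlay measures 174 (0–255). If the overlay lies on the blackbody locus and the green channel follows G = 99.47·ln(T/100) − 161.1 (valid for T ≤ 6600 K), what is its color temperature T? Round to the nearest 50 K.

ln t = (174 + 161.1) / 99.47 = 3.3689.
t = e^3.3689 = 29.045.
T = 100·t = 2905 K → 2900 K to the nearest 50 K.

2900 K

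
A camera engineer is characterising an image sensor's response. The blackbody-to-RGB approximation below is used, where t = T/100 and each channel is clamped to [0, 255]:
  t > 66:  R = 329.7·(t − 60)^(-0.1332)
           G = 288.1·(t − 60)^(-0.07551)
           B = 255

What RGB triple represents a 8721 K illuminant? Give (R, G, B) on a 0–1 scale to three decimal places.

(0.833, 0.880, 1.000)

t = 8721/100 = 87.21; the t > 66 branch applies.
R = 329.7·(87.21 − 60)^(-0.1332) = 329.7·27.21^(-0.1332) = 329.7·0.64401 = 212.331.
G = 288.1·(87.21 − 60)^(-0.07551) = 288.1·27.21^(-0.07551) = 288.1·0.77923 = 224.495.
B = 255 by definition for t > 66.
Dividing each by 255: (0.8327, 0.8804, 1.0000) → (0.833, 0.880, 1.000).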